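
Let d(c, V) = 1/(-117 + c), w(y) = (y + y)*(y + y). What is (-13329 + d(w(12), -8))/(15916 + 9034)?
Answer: -611801/1145205 ≈ -0.53423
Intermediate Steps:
w(y) = 4*y**2 (w(y) = (2*y)*(2*y) = 4*y**2)
(-13329 + d(w(12), -8))/(15916 + 9034) = (-13329 + 1/(-117 + 4*12**2))/(15916 + 9034) = (-13329 + 1/(-117 + 4*144))/24950 = (-13329 + 1/(-117 + 576))*(1/24950) = (-13329 + 1/459)*(1/24950) = -6118010/459*1/24950 = -611801/1145205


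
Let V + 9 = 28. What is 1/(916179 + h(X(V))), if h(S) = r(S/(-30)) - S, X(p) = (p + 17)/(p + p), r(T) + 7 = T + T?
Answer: 95/87036244 ≈ 1.0915e-6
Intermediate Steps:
r(T) = -7 + 2*T (r(T) = -7 + (T + T) = -7 + 2*T)
V = 19 (V = -9 + 28 = 19)
X(p) = (17 + p)/(2*p) (X(p) = (17 + p)/((2*p)) = (17 + p)*(1/(2*p)) = (17 + p)/(2*p))
h(S) = -7 - 16*S/15 (h(S) = (-7 + 2*(S/(-30))) - S = (-7 + 2*(S*(-1/30))) - S = (-7 + 2*(-S/30)) - S = (-7 - S/15) - S = -7 - 16*S/15)
1/(916179 + h(X(V))) = 1/(916179 + (-7 - 8*(17 + 19)/(15*19))) = 1/(916179 + (-7 - 8*36/(15*19))) = 1/(916179 + (-7 - 16/15*18/19)) = 1/(916179 + (-7 - 96/95)) = 1/(916179 - 761/95) = 1/(87036244/95) = 95/87036244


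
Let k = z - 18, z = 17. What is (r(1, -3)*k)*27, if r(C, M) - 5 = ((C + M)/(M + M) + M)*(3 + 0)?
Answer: 81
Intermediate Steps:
r(C, M) = 5 + 3*M + 3*(C + M)/(2*M) (r(C, M) = 5 + ((C + M)/(M + M) + M)*(3 + 0) = 5 + ((C + M)/((2*M)) + M)*3 = 5 + ((C + M)*(1/(2*M)) + M)*3 = 5 + ((C + M)/(2*M) + M)*3 = 5 + (M + (C + M)/(2*M))*3 = 5 + (3*M + 3*(C + M)/(2*M)) = 5 + 3*M + 3*(C + M)/(2*M))
k = -1 (k = 17 - 18 = -1)
(r(1, -3)*k)*27 = (((½)*(3*1 - 3*(13 + 6*(-3)))/(-3))*(-1))*27 = (((½)*(-⅓)*(3 - 3*(13 - 18)))*(-1))*27 = (((½)*(-⅓)*(3 - 3*(-5)))*(-1))*27 = (((½)*(-⅓)*(3 + 15))*(-1))*27 = (((½)*(-⅓)*18)*(-1))*27 = -3*(-1)*27 = 3*27 = 81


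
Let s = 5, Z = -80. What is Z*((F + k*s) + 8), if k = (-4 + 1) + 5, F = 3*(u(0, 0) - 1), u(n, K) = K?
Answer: -1200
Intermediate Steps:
F = -3 (F = 3*(0 - 1) = 3*(-1) = -3)
k = 2 (k = -3 + 5 = 2)
Z*((F + k*s) + 8) = -80*((-3 + 2*5) + 8) = -80*((-3 + 10) + 8) = -80*(7 + 8) = -80*15 = -1200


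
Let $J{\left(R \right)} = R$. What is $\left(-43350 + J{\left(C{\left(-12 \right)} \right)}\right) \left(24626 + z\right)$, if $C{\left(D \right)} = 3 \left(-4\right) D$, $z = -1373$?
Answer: $-1004669118$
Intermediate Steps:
$C{\left(D \right)} = - 12 D$
$\left(-43350 + J{\left(C{\left(-12 \right)} \right)}\right) \left(24626 + z\right) = \left(-43350 - -144\right) \left(24626 - 1373\right) = \left(-43350 + 144\right) 23253 = \left(-43206\right) 23253 = -1004669118$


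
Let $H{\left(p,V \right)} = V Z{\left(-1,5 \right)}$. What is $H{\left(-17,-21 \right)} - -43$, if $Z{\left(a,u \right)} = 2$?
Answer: $1$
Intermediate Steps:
$H{\left(p,V \right)} = 2 V$ ($H{\left(p,V \right)} = V 2 = 2 V$)
$H{\left(-17,-21 \right)} - -43 = 2 \left(-21\right) - -43 = -42 + 43 = 1$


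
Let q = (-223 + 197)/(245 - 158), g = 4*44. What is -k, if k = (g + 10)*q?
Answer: 1612/29 ≈ 55.586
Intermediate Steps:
g = 176
q = -26/87 ≈ -0.29885
k = -1612/29 (k = (176 + 10)*(-26/87) = 186*(-26/87) = -1612/29 ≈ -55.586)
-k = -1*(-1612/29) = 1612/29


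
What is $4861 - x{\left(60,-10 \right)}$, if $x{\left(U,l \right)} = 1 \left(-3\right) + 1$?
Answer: $4863$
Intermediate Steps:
$x{\left(U,l \right)} = -2$ ($x{\left(U,l \right)} = -3 + 1 = -2$)
$4861 - x{\left(60,-10 \right)} = 4861 - -2 = 4861 + 2 = 4863$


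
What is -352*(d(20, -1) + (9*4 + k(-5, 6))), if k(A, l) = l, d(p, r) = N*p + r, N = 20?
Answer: -155232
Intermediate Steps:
d(p, r) = r + 20*p (d(p, r) = 20*p + r = r + 20*p)
-352*(d(20, -1) + (9*4 + k(-5, 6))) = -352*((-1 + 20*20) + (9*4 + 6)) = -352*((-1 + 400) + (36 + 6)) = -352*(399 + 42) = -352*441 = -155232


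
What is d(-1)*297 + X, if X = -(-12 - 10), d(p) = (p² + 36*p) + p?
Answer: -10670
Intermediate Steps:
d(p) = p² + 37*p
X = 22 (X = -1*(-22) = 22)
d(-1)*297 + X = -(37 - 1)*297 + 22 = -1*36*297 + 22 = -36*297 + 22 = -10692 + 22 = -10670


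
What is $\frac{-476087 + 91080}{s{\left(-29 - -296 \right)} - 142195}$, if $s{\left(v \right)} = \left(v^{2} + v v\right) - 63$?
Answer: $- \frac{385007}{320} \approx -1203.1$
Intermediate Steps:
$s{\left(v \right)} = -63 + 2 v^{2}$ ($s{\left(v \right)} = \left(v^{2} + v^{2}\right) - 63 = 2 v^{2} - 63 = -63 + 2 v^{2}$)
$\frac{-476087 + 91080}{s{\left(-29 - -296 \right)} - 142195} = \frac{-476087 + 91080}{\left(-63 + 2 \left(-29 - -296\right)^{2}\right) - 142195} = - \frac{385007}{\left(-63 + 2 \left(-29 + 296\right)^{2}\right) - 142195} = - \frac{385007}{\left(-63 + 2 \cdot 267^{2}\right) - 142195} = - \frac{385007}{\left(-63 + 2 \cdot 71289\right) - 142195} = - \frac{385007}{\left(-63 + 142578\right) - 142195} = - \frac{385007}{142515 - 142195} = - \frac{385007}{320}$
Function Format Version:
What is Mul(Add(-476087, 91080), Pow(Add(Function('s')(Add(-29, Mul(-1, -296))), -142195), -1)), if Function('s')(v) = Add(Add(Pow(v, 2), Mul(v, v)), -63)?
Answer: Rational(-385007, 320) ≈ -1203.1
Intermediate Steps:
Function('s')(v) = Add(-63, Mul(2, Pow(v, 2))) (Function('s')(v) = Add(Add(Pow(v, 2), Pow(v, 2)), -63) = Add(Mul(2, Pow(v, 2)), -63) = Add(-63, Mul(2, Pow(v, 2))))
Mul(Add(-476087, 91080), Pow(Add(Function('s')(Add(-29, Mul(-1, -296))), -142195), -1)) = Mul(Add(-476087, 91080), Pow(Add(Add(-63, Mul(2, Pow(Add(-29, Mul(-1, -296)), 2))), -142195), -1)) = Mul(-385007, Pow(Add(Add(-63, Mul(2, Pow(Add(-29, 296), 2))), -142195), -1)) = Mul(-385007, Pow(Add(Add(-63, Mul(2, Pow(267, 2))), -142195), -1)) = Mul(-385007, Pow(Add(Add(-63, Mul(2, 71289)), -142195), -1)) = Mul(-385007, Pow(Add(Add(-63, 142578), -142195), -1)) = Mul(-385007, Pow(Add(142515, -142195), -1)) = Mul(-385007, Pow(320, -1)) = Mul(-385007, Rational(1, 320)) = Rational(-385007, 320)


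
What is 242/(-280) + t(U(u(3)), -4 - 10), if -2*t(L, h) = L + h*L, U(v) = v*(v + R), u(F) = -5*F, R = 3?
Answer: 163679/140 ≈ 1169.1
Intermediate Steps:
U(v) = v*(3 + v) (U(v) = v*(v + 3) = v*(3 + v))
t(L, h) = -L/2 - L*h/2 (t(L, h) = -(L + h*L)/2 = -(L + L*h)/2 = -L/2 - L*h/2)
242/(-280) + t(U(u(3)), -4 - 10) = 242/(-280) - (-5*3)*(3 - 5*3)*(1 + (-4 - 10))/2 = 242*(-1/280) - (-15*(3 - 15))*(1 - 14)/2 = -121/140 - ½*(-15*(-12))*(-13) = -121/140 - ½*180*(-13) = -121/140 + 1170 = 163679/140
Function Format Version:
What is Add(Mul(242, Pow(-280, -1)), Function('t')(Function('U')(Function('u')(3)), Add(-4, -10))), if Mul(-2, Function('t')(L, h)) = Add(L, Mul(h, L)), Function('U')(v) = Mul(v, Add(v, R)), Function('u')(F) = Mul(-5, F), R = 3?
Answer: Rational(163679, 140) ≈ 1169.1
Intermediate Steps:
Function('U')(v) = Mul(v, Add(3, v)) (Function('U')(v) = Mul(v, Add(v, 3)) = Mul(v, Add(3, v)))
Function('t')(L, h) = Add(Mul(Rational(-1, 2), L), Mul(Rational(-1, 2), L, h)) (Function('t')(L, h) = Mul(Rational(-1, 2), Add(L, Mul(h, L))) = Mul(Rational(-1, 2), Add(L, Mul(L, h))) = Add(Mul(Rational(-1, 2), L), Mul(Rational(-1, 2), L, h)))
Add(Mul(242, Pow(-280, -1)), Function('t')(Function('U')(Function('u')(3)), Add(-4, -10))) = Add(Mul(242, Pow(-280, -1)), Mul(Rational(-1, 2), Mul(Mul(-5, 3), Add(3, Mul(-5, 3))), Add(1, Add(-4, -10)))) = Add(Mul(242, Rational(-1, 280)), Mul(Rational(-1, 2), Mul(-15, Add(3, -15)), Add(1, -14))) = Add(Rational(-121, 140), Mul(Rational(-1, 2), Mul(-15, -12), -13)) = Add(Rational(-121, 140), Mul(Rational(-1, 2), 180, -13)) = Add(Rational(-121, 140), 1170) = Rational(163679, 140)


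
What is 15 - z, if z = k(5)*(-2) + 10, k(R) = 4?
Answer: 13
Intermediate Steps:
z = 2 (z = 4*(-2) + 10 = -8 + 10 = 2)
15 - z = 15 - 1*2 = 15 - 2 = 13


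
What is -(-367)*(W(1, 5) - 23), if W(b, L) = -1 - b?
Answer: -9175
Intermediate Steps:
-(-367)*(W(1, 5) - 23) = -(-367)*((-1 - 1*1) - 23) = -(-367)*((-1 - 1) - 23) = -(-367)*(-2 - 23) = -(-367)*(-25) = -367*25 = -9175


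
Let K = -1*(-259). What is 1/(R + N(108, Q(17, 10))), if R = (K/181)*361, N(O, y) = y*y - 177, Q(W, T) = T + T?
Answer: 181/133862 ≈ 0.0013521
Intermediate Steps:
Q(W, T) = 2*T
K = 259
N(O, y) = -177 + y² (N(O, y) = y² - 177 = -177 + y²)
R = 93499/181 (R = (259/181)*361 = 93499/181 ≈ 516.57)
1/(R + N(108, Q(17, 10))) = 1/(93499/181 + (-177 + (2*10)²)) = 1/(93499/181 + (-177 + 20²)) = 1/(93499/181 + (-177 + 400)) = 1/(93499/181 + 223) = 1/(133862/181) = 181/133862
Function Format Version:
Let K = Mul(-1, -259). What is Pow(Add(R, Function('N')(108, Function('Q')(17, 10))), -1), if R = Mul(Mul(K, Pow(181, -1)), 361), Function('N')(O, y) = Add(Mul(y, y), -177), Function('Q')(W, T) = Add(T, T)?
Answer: Rational(181, 133862) ≈ 0.0013521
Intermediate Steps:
Function('Q')(W, T) = Mul(2, T)
K = 259
Function('N')(O, y) = Add(-177, Pow(y, 2)) (Function('N')(O, y) = Add(Pow(y, 2), -177) = Add(-177, Pow(y, 2)))
R = Rational(93499, 181) (R = Mul(Mul(259, Pow(181, -1)), 361) = Mul(Mul(259, Rational(1, 181)), 361) = Mul(Rational(259, 181), 361) = Rational(93499, 181) ≈ 516.57)
Pow(Add(R, Function('N')(108, Function('Q')(17, 10))), -1) = Pow(Add(Rational(93499, 181), Add(-177, Pow(Mul(2, 10), 2))), -1) = Pow(Add(Rational(93499, 181), Add(-177, Pow(20, 2))), -1) = Pow(Add(Rational(93499, 181), Add(-177, 400)), -1) = Pow(Add(Rational(93499, 181), 223), -1) = Pow(Rational(133862, 181), -1) = Rational(181, 133862)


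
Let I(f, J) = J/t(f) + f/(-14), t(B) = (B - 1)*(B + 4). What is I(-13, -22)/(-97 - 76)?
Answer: -95/21798 ≈ -0.0043582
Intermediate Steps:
t(B) = (-1 + B)*(4 + B)
I(f, J) = -f/14 + J/(-4 + f² + 3*f) (I(f, J) = J/(-4 + f² + 3*f) + f/(-14) = J/(-4 + f² + 3*f) + f*(-1/14) = J/(-4 + f² + 3*f) - f/14 = -f/14 + J/(-4 + f² + 3*f))
I(-13, -22)/(-97 - 76) = (-1/14*(-13) - 22/(-4 + (-13)² + 3*(-13)))/(-97 - 76) = (13/14 - 22/(-4 + 169 - 39))/(-173) = -(13/14 - 22/126)/173 = -(13/14 - 22*1/126)/173 = -(13/14 - 11/63)/173 = -1/173*95/126 = -95/21798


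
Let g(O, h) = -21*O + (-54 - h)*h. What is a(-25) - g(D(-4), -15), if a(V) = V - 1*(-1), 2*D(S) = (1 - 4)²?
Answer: -1029/2 ≈ -514.50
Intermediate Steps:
D(S) = 9/2 (D(S) = (1 - 4)²/2 = (½)*(-3)² = (½)*9 = 9/2)
g(O, h) = -21*O + h*(-54 - h)
a(V) = 1 + V (a(V) = V + 1 = 1 + V)
a(-25) - g(D(-4), -15) = (1 - 25) - (-1*(-15)² - 54*(-15) - 21*9/2) = -24 - (-1*225 + 810 - 189/2) = -24 - (-225 + 810 - 189/2) = -24 - 1*981/2 = -24 - 981/2 = -1029/2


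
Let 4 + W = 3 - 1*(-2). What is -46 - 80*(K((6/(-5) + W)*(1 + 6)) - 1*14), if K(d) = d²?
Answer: 4586/5 ≈ 917.20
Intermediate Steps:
W = 1 (W = -4 + (3 - 1*(-2)) = -4 + (3 + 2) = -4 + 5 = 1)
-46 - 80*(K((6/(-5) + W)*(1 + 6)) - 1*14) = -46 - 80*(((6/(-5) + 1)*(1 + 6))² - 1*14) = -46 - 80*(((6*(-⅕) + 1)*7)² - 14) = -46 - 80*(((-6/5 + 1)*7)² - 14) = -46 - 80*((-⅕*7)² - 14) = -46 - 80*((-7/5)² - 14) = -46 - 80*(49/25 - 14) = -46 - 80*(-301/25) = -46 + 4816/5 = 4586/5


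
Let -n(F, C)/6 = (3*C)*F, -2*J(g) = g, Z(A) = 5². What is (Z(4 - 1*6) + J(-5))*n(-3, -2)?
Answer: -2970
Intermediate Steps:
Z(A) = 25
J(g) = -g/2
n(F, C) = -18*C*F (n(F, C) = -6*3*C*F = -18*C*F)
(Z(4 - 1*6) + J(-5))*n(-3, -2) = (25 - ½*(-5))*(-18*(-2)*(-3)) = (25 + 5/2)*(-108) = (55/2)*(-108) = -2970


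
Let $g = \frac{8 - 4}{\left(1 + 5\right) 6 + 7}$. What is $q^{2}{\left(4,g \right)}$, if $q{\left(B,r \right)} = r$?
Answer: $\frac{16}{1849} \approx 0.0086533$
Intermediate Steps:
$g = \frac{4}{43}$ ($g = \frac{4}{6 \cdot 6 + 7} = \frac{4}{36 + 7} = \frac{4}{43} \approx 0.093023$)
$q^{2}{\left(4,g \right)} = \left(\frac{4}{43}\right)^{2} = \frac{16}{1849}$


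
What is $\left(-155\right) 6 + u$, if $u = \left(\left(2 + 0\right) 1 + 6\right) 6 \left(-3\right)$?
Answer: $-1074$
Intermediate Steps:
$u = -144$ ($u = \left(2 \cdot 1 + 6\right) \left(-18\right) = \left(2 + 6\right) \left(-18\right) = 8 \left(-18\right) = -144$)
$\left(-155\right) 6 + u = \left(-155\right) 6 - 144 = -930 - 144 = -1074$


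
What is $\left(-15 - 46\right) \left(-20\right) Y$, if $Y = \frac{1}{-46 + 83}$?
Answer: $\frac{1220}{37} \approx 32.973$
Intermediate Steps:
$Y = \frac{1}{37} \approx 0.027027$
$\left(-15 - 46\right) \left(-20\right) Y = \left(-15 - 46\right) \left(-20\right) \frac{1}{37} = \left(-61\right) \left(-20\right) \frac{1}{37} = 1220 \cdot \frac{1}{37} = \frac{1220}{37}$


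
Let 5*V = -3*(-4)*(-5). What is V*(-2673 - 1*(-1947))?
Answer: 8712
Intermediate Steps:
V = -12 (V = (-3*(-4)*(-5))/5 = (12*(-5))/5 = (1/5)*(-60) = -12)
V*(-2673 - 1*(-1947)) = -12*(-2673 - 1*(-1947)) = -12*(-2673 + 1947) = -12*(-726) = 8712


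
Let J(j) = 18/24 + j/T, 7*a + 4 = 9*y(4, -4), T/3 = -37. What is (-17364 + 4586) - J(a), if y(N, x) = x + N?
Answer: -39716371/3108 ≈ -12779.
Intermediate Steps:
y(N, x) = N + x
T = -111 (T = 3*(-37) = -111)
a = -4/7 (a = -4/7 + (9*(4 - 4))/7 = -4/7 + (9*0)/7 = -4/7 + (⅐)*0 = -4/7 + 0 = -4/7 ≈ -0.57143)
J(j) = ¾ - j/111 (J(j) = 18/24 + j/(-111) = 18*(1/24) + j*(-1/111) = ¾ - j/111)
(-17364 + 4586) - J(a) = (-17364 + 4586) - (¾ - 1/111*(-4/7)) = -12778 - (¾ + 4/777) = -12778 - 1*2347/3108 = -12778 - 2347/3108 = -39716371/3108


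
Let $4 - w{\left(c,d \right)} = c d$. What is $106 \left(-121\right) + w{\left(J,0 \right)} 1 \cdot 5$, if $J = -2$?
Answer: $-12806$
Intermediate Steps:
$w{\left(c,d \right)} = 4 - c d$
$106 \left(-121\right) + w{\left(J,0 \right)} 1 \cdot 5 = 106 \left(-121\right) + \left(4 - \left(-2\right) 0\right) 1 \cdot 5 = -12826 + \left(4 + 0\right) 1 \cdot 5 = -12826 + 4 \cdot 1 \cdot 5 = -12826 + 4 \cdot 5 = -12826 + 20 = -12806$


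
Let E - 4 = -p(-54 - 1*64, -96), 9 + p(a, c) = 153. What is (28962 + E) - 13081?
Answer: 15741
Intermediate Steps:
p(a, c) = 144 (p(a, c) = -9 + 153 = 144)
E = -140 (E = 4 - 1*144 = 4 - 144 = -140)
(28962 + E) - 13081 = (28962 - 140) - 13081 = 28822 - 13081 = 15741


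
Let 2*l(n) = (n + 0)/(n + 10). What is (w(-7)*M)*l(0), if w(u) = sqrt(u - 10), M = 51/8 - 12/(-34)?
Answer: 0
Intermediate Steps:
l(n) = n/(2*(10 + n)) (l(n) = ((n + 0)/(n + 10))/2 = (n/(10 + n))/2 = n/(2*(10 + n)))
M = 915/136 (M = 51*(1/8) - 12*(-1/34) = 51/8 + 6/17 = 915/136 ≈ 6.7279)
w(u) = sqrt(-10 + u)
(w(-7)*M)*l(0) = (sqrt(-10 - 7)*(915/136))*((1/2)*0/(10 + 0)) = (sqrt(-17)*(915/136))*((1/2)*0/10) = ((I*sqrt(17))*(915/136))*((1/2)*0*(1/10)) = (915*I*sqrt(17)/136)*0 = 0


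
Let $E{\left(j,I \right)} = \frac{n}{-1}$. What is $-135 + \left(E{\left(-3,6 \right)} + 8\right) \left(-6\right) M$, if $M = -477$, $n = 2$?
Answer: $17037$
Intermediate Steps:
$E{\left(j,I \right)} = -2$ ($E{\left(j,I \right)} = \frac{2}{-1} = 2 \left(-1\right) = -2$)
$-135 + \left(E{\left(-3,6 \right)} + 8\right) \left(-6\right) M = -135 + \left(-2 + 8\right) \left(-6\right) \left(-477\right) = -135 + 6 \left(-6\right) \left(-477\right) = -135 - -17172 = -135 + 17172 = 17037$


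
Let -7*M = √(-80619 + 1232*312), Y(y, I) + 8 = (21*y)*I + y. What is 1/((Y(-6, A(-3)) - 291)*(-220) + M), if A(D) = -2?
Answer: 1484/17302651 + √303765/951645805 ≈ 8.6346e-5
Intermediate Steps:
Y(y, I) = -8 + y + 21*I*y (Y(y, I) = -8 + ((21*y)*I + y) = -8 + (21*I*y + y) = -8 + (y + 21*I*y) = -8 + y + 21*I*y)
M = -√303765/7 (M = -√(-80619 + 1232*312)/7 = -√(-80619 + 384384)/7 = -√303765/7 ≈ -78.736)
1/((Y(-6, A(-3)) - 291)*(-220) + M) = 1/(((-8 - 6 + 21*(-2)*(-6)) - 291)*(-220) - √303765/7) = 1/(((-8 - 6 + 252) - 291)*(-220) - √303765/7) = 1/((238 - 291)*(-220) - √303765/7) = 1/(-53*(-220) - √303765/7) = 1/(11660 - √303765/7)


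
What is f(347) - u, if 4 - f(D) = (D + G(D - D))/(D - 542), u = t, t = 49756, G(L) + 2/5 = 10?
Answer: -48506417/975 ≈ -49750.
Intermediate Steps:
G(L) = 48/5 (G(L) = -2/5 + 10 = 48/5)
u = 49756
f(D) = 4 - (48/5 + D)/(-542 + D) (f(D) = 4 - (D + 48/5)/(D - 542) = 4 - (48/5 + D)/(-542 + D))
f(347) - u = (-10888 + 15*347)/(5*(-542 + 347)) - 1*49756 = (1/5)*(-10888 + 5205)/(-195) - 49756 = (1/5)*(-1/195)*(-5683) - 49756 = 5683/975 - 49756 = -48506417/975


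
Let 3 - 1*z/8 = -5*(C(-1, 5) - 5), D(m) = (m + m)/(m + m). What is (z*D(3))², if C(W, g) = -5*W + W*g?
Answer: 30976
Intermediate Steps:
D(m) = 1 (D(m) = (2*m)/((2*m)) = (2*m)*(1/(2*m)) = 1)
z = -176 (z = 24 - (-40)*(-(-5 + 5) - 5) = 24 - (-40)*(-1*0 - 5) = 24 - (-40)*(0 - 5) = 24 - (-40)*(-5) = 24 - 8*25 = 24 - 200 = -176)
(z*D(3))² = (-176*1)² = (-176)² = 30976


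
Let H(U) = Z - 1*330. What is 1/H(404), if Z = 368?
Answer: 1/38 ≈ 0.026316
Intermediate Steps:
H(U) = 38 (H(U) = 368 - 1*330 = 368 - 330 = 38)
1/H(404) = 1/38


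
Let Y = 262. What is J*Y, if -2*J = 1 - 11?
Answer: 1310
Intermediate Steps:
J = 5 (J = -(1 - 11)/2 = -½*(-10) = 5)
J*Y = 5*262 = 1310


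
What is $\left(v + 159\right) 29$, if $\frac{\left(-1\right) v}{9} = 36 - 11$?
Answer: $-1914$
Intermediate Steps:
$v = -225$ ($v = - 9 \left(36 - 11\right) = \left(-9\right) 25 = -225$)
$\left(v + 159\right) 29 = \left(-225 + 159\right) 29 = \left(-66\right) 29 = -1914$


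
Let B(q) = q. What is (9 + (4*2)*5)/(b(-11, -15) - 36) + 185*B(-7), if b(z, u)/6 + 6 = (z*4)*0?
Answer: -93289/72 ≈ -1295.7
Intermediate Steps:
b(z, u) = -36 (b(z, u) = -36 + 6*((z*4)*0) = -36 + 6*((4*z)*0) = -36 + 6*0 = -36 + 0 = -36)
(9 + (4*2)*5)/(b(-11, -15) - 36) + 185*B(-7) = (9 + (4*2)*5)/(-36 - 36) + 185*(-7) = (9 + 8*5)/(-72) - 1295 = (9 + 40)*(-1/72) - 1295 = 49*(-1/72) - 1295 = -49/72 - 1295 = -93289/72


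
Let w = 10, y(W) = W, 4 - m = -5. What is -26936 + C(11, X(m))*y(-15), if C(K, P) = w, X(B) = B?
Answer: -27086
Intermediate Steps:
m = 9 (m = 4 - 1*(-5) = 4 + 5 = 9)
C(K, P) = 10
-26936 + C(11, X(m))*y(-15) = -26936 + 10*(-15) = -26936 - 150 = -27086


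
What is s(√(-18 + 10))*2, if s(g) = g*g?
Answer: -16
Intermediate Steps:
s(g) = g²
s(√(-18 + 10))*2 = (√(-18 + 10))²*2 = (√(-8))²*2 = (2*I*√2)²*2 = -8*2 = -16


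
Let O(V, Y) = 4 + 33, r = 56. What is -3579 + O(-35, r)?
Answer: -3542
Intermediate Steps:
O(V, Y) = 37
-3579 + O(-35, r) = -3579 + 37 = -3542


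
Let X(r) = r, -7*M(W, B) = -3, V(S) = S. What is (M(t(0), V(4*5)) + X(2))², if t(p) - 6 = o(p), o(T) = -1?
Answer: 289/49 ≈ 5.8980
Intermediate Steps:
t(p) = 5 (t(p) = 6 - 1 = 5)
M(W, B) = 3/7 (M(W, B) = -⅐*(-3) = 3/7)
(M(t(0), V(4*5)) + X(2))² = (3/7 + 2)² = (17/7)² = 289/49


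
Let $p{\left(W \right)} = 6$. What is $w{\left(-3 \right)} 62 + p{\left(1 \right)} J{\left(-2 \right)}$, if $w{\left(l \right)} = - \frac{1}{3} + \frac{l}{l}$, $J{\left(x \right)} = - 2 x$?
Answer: $\frac{196}{3} \approx 65.333$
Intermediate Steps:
$w{\left(l \right)} = \frac{2}{3}$ ($w{\left(l \right)} = \left(-1\right) \frac{1}{3} + 1 = - \frac{1}{3} + 1 = \frac{2}{3}$)
$w{\left(-3 \right)} 62 + p{\left(1 \right)} J{\left(-2 \right)} = \frac{2}{3} \cdot 62 + 6 \left(\left(-2\right) \left(-2\right)\right) = \frac{124}{3} + 6 \cdot 4 = \frac{124}{3} + 24 = \frac{196}{3}$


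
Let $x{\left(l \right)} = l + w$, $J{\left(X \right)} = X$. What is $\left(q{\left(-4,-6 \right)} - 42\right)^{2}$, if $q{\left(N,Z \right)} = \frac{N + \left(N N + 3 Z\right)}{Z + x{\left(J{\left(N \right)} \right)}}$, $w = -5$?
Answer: $\frac{43264}{25} \approx 1730.6$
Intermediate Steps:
$x{\left(l \right)} = -5 + l$ ($x{\left(l \right)} = l - 5 = -5 + l$)
$q{\left(N,Z \right)} = \frac{N + N^{2} + 3 Z}{-5 + N + Z}$ ($q{\left(N,Z \right)} = \frac{N + \left(N N + 3 Z\right)}{Z + \left(-5 + N\right)} = \frac{N + \left(N^{2} + 3 Z\right)}{-5 + N + Z} = \frac{N + N^{2} + 3 Z}{-5 + N + Z}$)
$\left(q{\left(-4,-6 \right)} - 42\right)^{2} = \left(\frac{-4 + \left(-4\right)^{2} + 3 \left(-6\right)}{-5 - 4 - 6} - 42\right)^{2} = \left(\frac{-4 + 16 - 18}{-15} - 42\right)^{2} = \left(\left(- \frac{1}{15}\right) \left(-6\right) - 42\right)^{2} = \left(\frac{2}{5} - 42\right)^{2} = \left(- \frac{208}{5}\right)^{2} = \frac{43264}{25}$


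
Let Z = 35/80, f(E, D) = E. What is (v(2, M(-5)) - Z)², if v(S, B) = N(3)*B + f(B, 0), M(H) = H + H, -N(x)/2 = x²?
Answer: 7360369/256 ≈ 28751.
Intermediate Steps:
N(x) = -2*x²
M(H) = 2*H
v(S, B) = -17*B (v(S, B) = (-2*3²)*B + B = (-2*9)*B + B = -18*B + B = -17*B)
Z = 7/16 (Z = 35*(1/80) = 7/16 ≈ 0.43750)
(v(2, M(-5)) - Z)² = (-34*(-5) - 1*7/16)² = (-17*(-10) - 7/16)² = (170 - 7/16)² = (2713/16)² = 7360369/256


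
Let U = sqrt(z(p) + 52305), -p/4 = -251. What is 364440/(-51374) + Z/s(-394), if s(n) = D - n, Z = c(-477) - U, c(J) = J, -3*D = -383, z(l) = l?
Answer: -321932397/40200155 - 3*sqrt(53309)/1565 ≈ -8.4508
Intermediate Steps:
p = 1004 (p = -4*(-251) = 1004)
D = 383/3 (D = -1/3*(-383) = 383/3 ≈ 127.67)
U = sqrt(53309) (U = sqrt(1004 + 52305) = sqrt(53309) ≈ 230.89)
Z = -477 - sqrt(53309) ≈ -707.89
s(n) = 383/3 - n
364440/(-51374) + Z/s(-394) = 364440/(-51374) + (-477 - sqrt(53309))/(383/3 - 1*(-394)) = 364440*(-1/51374) + (-477 - sqrt(53309))/(383/3 + 394) = -182220/25687 + (-477 - sqrt(53309))/(1565/3) = -182220/25687 + (-477 - sqrt(53309))*(3/1565) = -182220/25687 + (-1431/1565 - 3*sqrt(53309)/1565) = -321932397/40200155 - 3*sqrt(53309)/1565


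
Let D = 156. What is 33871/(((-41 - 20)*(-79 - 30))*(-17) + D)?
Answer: -33871/112877 ≈ -0.30007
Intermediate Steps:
33871/(((-41 - 20)*(-79 - 30))*(-17) + D) = 33871/(((-41 - 20)*(-79 - 30))*(-17) + 156) = 33871/(-61*(-109)*(-17) + 156) = 33871/(6649*(-17) + 156) = 33871/(-113033 + 156) = 33871/(-112877) = 33871*(-1/112877) = -33871/112877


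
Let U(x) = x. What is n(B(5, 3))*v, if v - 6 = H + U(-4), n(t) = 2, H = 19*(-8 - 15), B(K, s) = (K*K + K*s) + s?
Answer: -870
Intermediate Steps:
B(K, s) = s + K² + K*s (B(K, s) = (K² + K*s) + s = s + K² + K*s)
H = -437 (H = 19*(-23) = -437)
v = -435 (v = 6 + (-437 - 4) = 6 - 441 = -435)
n(B(5, 3))*v = 2*(-435) = -870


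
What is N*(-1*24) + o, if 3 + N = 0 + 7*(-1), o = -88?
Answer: 152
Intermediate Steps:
N = -10 (N = -3 + (0 + 7*(-1)) = -3 + (0 - 7) = -3 - 7 = -10)
N*(-1*24) + o = -(-10)*24 - 88 = -10*(-24) - 88 = 240 - 88 = 152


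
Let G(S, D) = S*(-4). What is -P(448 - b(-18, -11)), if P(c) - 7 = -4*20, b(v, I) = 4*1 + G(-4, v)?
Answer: 73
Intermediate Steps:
G(S, D) = -4*S
b(v, I) = 20 (b(v, I) = 4*1 - 4*(-4) = 4 + 16 = 20)
P(c) = -73 (P(c) = 7 - 4*20 = 7 - 80 = -73)
-P(448 - b(-18, -11)) = -1*(-73) = 73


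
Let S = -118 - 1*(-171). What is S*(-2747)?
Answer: -145591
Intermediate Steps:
S = 53 (S = -118 + 171 = 53)
S*(-2747) = 53*(-2747) = -145591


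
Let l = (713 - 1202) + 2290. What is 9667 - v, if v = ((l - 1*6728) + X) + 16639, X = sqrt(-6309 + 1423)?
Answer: -2045 - I*sqrt(4886) ≈ -2045.0 - 69.9*I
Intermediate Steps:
l = 1801 (l = -489 + 2290 = 1801)
X = I*sqrt(4886) (X = sqrt(-4886) = I*sqrt(4886) ≈ 69.9*I)
v = 11712 + I*sqrt(4886) (v = ((1801 - 1*6728) + I*sqrt(4886)) + 16639 = ((1801 - 6728) + I*sqrt(4886)) + 16639 = (-4927 + I*sqrt(4886)) + 16639 = 11712 + I*sqrt(4886) ≈ 11712.0 + 69.9*I)
9667 - v = 9667 - (11712 + I*sqrt(4886)) = 9667 + (-11712 - I*sqrt(4886)) = -2045 - I*sqrt(4886)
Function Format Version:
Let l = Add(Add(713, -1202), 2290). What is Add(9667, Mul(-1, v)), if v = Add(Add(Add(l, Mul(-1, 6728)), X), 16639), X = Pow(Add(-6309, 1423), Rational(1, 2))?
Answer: Add(-2045, Mul(-1, I, Pow(4886, Rational(1, 2)))) ≈ Add(-2045.0, Mul(-69.900, I))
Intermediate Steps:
l = 1801 (l = Add(-489, 2290) = 1801)
X = Mul(I, Pow(4886, Rational(1, 2))) (X = Pow(-4886, Rational(1, 2)) = Mul(I, Pow(4886, Rational(1, 2))) ≈ Mul(69.900, I))
v = Add(11712, Mul(I, Pow(4886, Rational(1, 2)))) (v = Add(Add(Add(1801, Mul(-1, 6728)), Mul(I, Pow(4886, Rational(1, 2)))), 16639) = Add(Add(Add(1801, -6728), Mul(I, Pow(4886, Rational(1, 2)))), 16639) = Add(Add(-4927, Mul(I, Pow(4886, Rational(1, 2)))), 16639) = Add(11712, Mul(I, Pow(4886, Rational(1, 2)))) ≈ Add(11712., Mul(69.900, I)))
Add(9667, Mul(-1, v)) = Add(9667, Mul(-1, Add(11712, Mul(I, Pow(4886, Rational(1, 2)))))) = Add(9667, Add(-11712, Mul(-1, I, Pow(4886, Rational(1, 2))))) = Add(-2045, Mul(-1, I, Pow(4886, Rational(1, 2))))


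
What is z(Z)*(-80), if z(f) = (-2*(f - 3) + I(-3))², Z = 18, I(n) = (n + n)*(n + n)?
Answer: -2880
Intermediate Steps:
I(n) = 4*n² (I(n) = (2*n)*(2*n) = 4*n²)
z(f) = (42 - 2*f)² (z(f) = (-2*(f - 3) + 4*(-3)²)² = (-2*(-3 + f) + 4*9)² = ((6 - 2*f) + 36)² = (42 - 2*f)²)
z(Z)*(-80) = (4*(21 - 1*18)²)*(-80) = (4*(21 - 18)²)*(-80) = (4*3²)*(-80) = (4*9)*(-80) = 36*(-80) = -2880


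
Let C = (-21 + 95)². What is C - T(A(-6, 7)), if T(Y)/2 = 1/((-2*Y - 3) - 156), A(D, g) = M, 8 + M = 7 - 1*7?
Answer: 783070/143 ≈ 5476.0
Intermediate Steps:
M = -8 (M = -8 + (7 - 1*7) = -8 + (7 - 7) = -8 + 0 = -8)
A(D, g) = -8
C = 5476 (C = 74² = 5476)
T(Y) = 2/(-159 - 2*Y) (T(Y) = 2/((-2*Y - 3) - 156) = 2/((-3 - 2*Y) - 156) = 2/(-159 - 2*Y))
C - T(A(-6, 7)) = 5476 - (-2)/(159 + 2*(-8)) = 5476 - (-2)/(159 - 16) = 5476 - (-2)/143 = 5476 - 1*(-2/143) = 5476 + 2/143 = 783070/143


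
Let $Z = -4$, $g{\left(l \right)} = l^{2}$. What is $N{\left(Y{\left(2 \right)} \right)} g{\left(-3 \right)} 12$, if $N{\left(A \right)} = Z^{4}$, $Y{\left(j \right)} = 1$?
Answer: $27648$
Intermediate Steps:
$N{\left(A \right)} = 256$ ($N{\left(A \right)} = \left(-4\right)^{4} = 256$)
$N{\left(Y{\left(2 \right)} \right)} g{\left(-3 \right)} 12 = 256 \left(-3\right)^{2} \cdot 12 = 256 \cdot 9 \cdot 12 = 2304 \cdot 12 = 27648$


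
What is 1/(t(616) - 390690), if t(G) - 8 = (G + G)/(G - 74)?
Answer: -271/105874206 ≈ -2.5596e-6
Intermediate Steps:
t(G) = 8 + 2*G/(-74 + G) (t(G) = 8 + (G + G)/(G - 74) = 8 + (2*G)/(-74 + G) = 8 + 2*G/(-74 + G))
1/(t(616) - 390690) = 1/(2*(-296 + 5*616)/(-74 + 616) - 390690) = 1/(2*(-296 + 3080)/542 - 390690) = 1/(2*(1/542)*2784 - 390690) = 1/(2784/271 - 390690) = 1/(-105874206/271) = -271/105874206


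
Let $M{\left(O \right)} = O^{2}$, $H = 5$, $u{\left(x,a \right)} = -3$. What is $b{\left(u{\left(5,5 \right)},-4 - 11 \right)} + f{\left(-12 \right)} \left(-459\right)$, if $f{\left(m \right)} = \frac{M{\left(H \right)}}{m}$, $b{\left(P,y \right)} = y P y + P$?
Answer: $\frac{1113}{4} \approx 278.25$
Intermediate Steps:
$b{\left(P,y \right)} = P + P y^{2}$ ($b{\left(P,y \right)} = P y y + P = P y^{2} + P = P + P y^{2}$)
$f{\left(m \right)} = \frac{25}{m}$ ($f{\left(m \right)} = \frac{5^{2}}{m} = \frac{25}{m}$)
$b{\left(u{\left(5,5 \right)},-4 - 11 \right)} + f{\left(-12 \right)} \left(-459\right) = - 3 \left(1 + \left(-4 - 11\right)^{2}\right) + \frac{25}{-12} \left(-459\right) = - 3 \left(1 + \left(-4 - 11\right)^{2}\right) + 25 \left(- \frac{1}{12}\right) \left(-459\right) = - 3 \left(1 + \left(-15\right)^{2}\right) - - \frac{3825}{4} = - 3 \left(1 + 225\right) + \frac{3825}{4} = \left(-3\right) 226 + \frac{3825}{4} = -678 + \frac{3825}{4} = \frac{1113}{4}$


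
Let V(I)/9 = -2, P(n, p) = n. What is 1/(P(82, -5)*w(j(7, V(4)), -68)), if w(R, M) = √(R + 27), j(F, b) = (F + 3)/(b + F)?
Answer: √3157/23534 ≈ 0.0023875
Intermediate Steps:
V(I) = -18 (V(I) = 9*(-2) = -18)
j(F, b) = (3 + F)/(F + b)
w(R, M) = √(27 + R)
1/(P(82, -5)*w(j(7, V(4)), -68)) = 1/(82*(√(27 + (3 + 7)/(7 - 18)))) = 1/(82*(√(27 + 10/(-11)))) = 1/(82*(√(27 - 1/11*10))) = 1/(82*(√(27 - 10/11))) = 1/(82*(√(287/11))) = 1/(82*((√3157/11))) = (√3157/287)/82 = √3157/23534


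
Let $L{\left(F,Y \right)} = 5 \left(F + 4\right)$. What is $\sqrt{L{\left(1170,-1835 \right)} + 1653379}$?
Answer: $3 \sqrt{184361} \approx 1288.1$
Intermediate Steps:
$L{\left(F,Y \right)} = 20 + 5 F$ ($L{\left(F,Y \right)} = 5 \left(4 + F\right) = 20 + 5 F$)
$\sqrt{L{\left(1170,-1835 \right)} + 1653379} = \sqrt{\left(20 + 5 \cdot 1170\right) + 1653379} = \sqrt{\left(20 + 5850\right) + 1653379} = \sqrt{5870 + 1653379} = \sqrt{1659249} = 3 \sqrt{184361}$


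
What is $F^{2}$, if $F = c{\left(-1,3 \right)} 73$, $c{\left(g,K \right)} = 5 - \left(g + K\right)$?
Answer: $47961$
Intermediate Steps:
$c{\left(g,K \right)} = 5 - K - g$ ($c{\left(g,K \right)} = 5 - \left(K + g\right) = 5 - K - g$)
$F = 219$ ($F = \left(5 - 3 - -1\right) 73 = \left(5 - 3 + 1\right) 73 = 3 \cdot 73 = 219$)
$F^{2} = 219^{2} = 47961$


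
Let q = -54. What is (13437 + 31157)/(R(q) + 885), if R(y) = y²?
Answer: 44594/3801 ≈ 11.732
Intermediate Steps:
(13437 + 31157)/(R(q) + 885) = (13437 + 31157)/((-54)² + 885) = 44594/(2916 + 885) = 44594/3801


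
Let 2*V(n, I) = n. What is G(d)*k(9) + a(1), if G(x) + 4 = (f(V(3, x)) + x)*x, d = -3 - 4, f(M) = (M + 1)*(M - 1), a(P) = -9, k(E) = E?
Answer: 1269/4 ≈ 317.25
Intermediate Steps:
V(n, I) = n/2
f(M) = (1 + M)*(-1 + M)
d = -7
G(x) = -4 + x*(5/4 + x) (G(x) = -4 + ((-1 + ((1/2)*3)**2) + x)*x = -4 + ((-1 + (3/2)**2) + x)*x = -4 + ((-1 + 9/4) + x)*x = -4 + (5/4 + x)*x = -4 + x*(5/4 + x))
G(d)*k(9) + a(1) = (-4 + (-7)**2 + (5/4)*(-7))*9 - 9 = (-4 + 49 - 35/4)*9 - 9 = (145/4)*9 - 9 = 1305/4 - 9 = 1269/4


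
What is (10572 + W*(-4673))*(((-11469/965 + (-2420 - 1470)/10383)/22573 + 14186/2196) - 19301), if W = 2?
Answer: -979073851280408242691/41389534182105 ≈ -2.3655e+7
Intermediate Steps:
(10572 + W*(-4673))*(((-11469/965 + (-2420 - 1470)/10383)/22573 + 14186/2196) - 19301) = (10572 + 2*(-4673))*(((-11469/965 + (-2420 - 1470)/10383)/22573 + 14186/2196) - 19301) = (10572 - 9346)*(((-11469*1/965 - 3890*1/10383)*(1/22573) + 14186*(1/2196)) - 19301) = 1226*(((-11469/965 - 3890/10383)*(1/22573) + 7093/1098) - 19301) = 1226*((-122836477/10019595*1/22573 + 7093/1098) - 19301) = 1226*((-122836477/226172317935 + 7093/1098) - 19301) = 1226*(534701792220403/82779068364210 - 19301) = 1226*(-1597184096705396807/82779068364210) = -979073851280408242691/41389534182105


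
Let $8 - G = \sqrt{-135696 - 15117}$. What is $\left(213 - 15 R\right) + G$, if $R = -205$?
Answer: $3296 - 3 i \sqrt{16757} \approx 3296.0 - 388.35 i$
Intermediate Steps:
$G = 8 - 3 i \sqrt{16757}$ ($G = 8 - \sqrt{-135696 - 15117} = 8 - \sqrt{-150813} = 8 - 3 i \sqrt{16757} \approx 8.0 - 388.35 i$)
$\left(213 - 15 R\right) + G = \left(213 - -3075\right) + \left(8 - 3 i \sqrt{16757}\right) = \left(213 + 3075\right) + \left(8 - 3 i \sqrt{16757}\right) = 3288 + \left(8 - 3 i \sqrt{16757}\right) = 3296 - 3 i \sqrt{16757}$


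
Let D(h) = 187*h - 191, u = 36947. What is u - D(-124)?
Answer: 60326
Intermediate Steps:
D(h) = -191 + 187*h
u - D(-124) = 36947 - (-191 + 187*(-124)) = 36947 - (-191 - 23188) = 36947 - 1*(-23379) = 36947 + 23379 = 60326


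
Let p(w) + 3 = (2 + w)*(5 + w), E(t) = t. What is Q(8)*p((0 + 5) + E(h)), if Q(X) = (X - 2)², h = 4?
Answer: 5436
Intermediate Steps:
p(w) = -3 + (2 + w)*(5 + w)
Q(X) = (-2 + X)²
Q(8)*p((0 + 5) + E(h)) = (-2 + 8)²*(7 + ((0 + 5) + 4)² + 7*((0 + 5) + 4)) = 6²*(7 + (5 + 4)² + 7*(5 + 4)) = 36*(7 + 9² + 7*9) = 36*(7 + 81 + 63) = 36*151 = 5436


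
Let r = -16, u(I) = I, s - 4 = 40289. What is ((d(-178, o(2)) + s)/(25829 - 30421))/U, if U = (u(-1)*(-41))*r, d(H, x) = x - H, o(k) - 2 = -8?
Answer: 40465/3012352 ≈ 0.013433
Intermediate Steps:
s = 40293 (s = 4 + 40289 = 40293)
o(k) = -6 (o(k) = 2 - 8 = -6)
U = -656 (U = -1*(-41)*(-16) = 41*(-16) = -656)
((d(-178, o(2)) + s)/(25829 - 30421))/U = (((-6 - 1*(-178)) + 40293)/(25829 - 30421))/(-656) = (((-6 + 178) + 40293)/(-4592))*(-1/656) = ((172 + 40293)*(-1/4592))*(-1/656) = (40465*(-1/4592))*(-1/656) = -40465/4592*(-1/656) = 40465/3012352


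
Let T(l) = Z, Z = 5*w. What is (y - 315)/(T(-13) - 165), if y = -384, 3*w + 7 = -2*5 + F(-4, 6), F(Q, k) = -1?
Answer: 233/65 ≈ 3.5846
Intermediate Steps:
w = -6 (w = -7/3 + (-2*5 - 1)/3 = -7/3 + (-10 - 1)/3 = -7/3 + (⅓)*(-11) = -7/3 - 11/3 = -6)
Z = -30 (Z = 5*(-6) = -30)
T(l) = -30
(y - 315)/(T(-13) - 165) = (-384 - 315)/(-30 - 165) = -699/(-195) = -699*(-1/195) = 233/65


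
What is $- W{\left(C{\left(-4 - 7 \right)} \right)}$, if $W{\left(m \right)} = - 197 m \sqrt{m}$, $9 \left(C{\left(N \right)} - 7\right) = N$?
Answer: $\frac{20488 \sqrt{13}}{27} \approx 2735.9$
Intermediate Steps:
$C{\left(N \right)} = 7 + \frac{N}{9}$
$W{\left(m \right)} = - 197 m^{\frac{3}{2}}$
$- W{\left(C{\left(-4 - 7 \right)} \right)} = - \left(-197\right) \left(7 + \frac{-4 - 7}{9}\right)^{\frac{3}{2}} = - \left(-197\right) \left(7 + \frac{1}{9} \left(-11\right)\right)^{\frac{3}{2}} = - \left(-197\right) \left(7 - \frac{11}{9}\right)^{\frac{3}{2}} = - \left(-197\right) \left(\frac{52}{9}\right)^{\frac{3}{2}} = - \left(-197\right) \frac{104 \sqrt{13}}{27} = - \frac{\left(-20488\right) \sqrt{13}}{27} = \frac{20488 \sqrt{13}}{27}$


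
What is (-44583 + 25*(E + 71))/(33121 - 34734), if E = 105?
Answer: 40183/1613 ≈ 24.912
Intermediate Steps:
(-44583 + 25*(E + 71))/(33121 - 34734) = (-44583 + 25*(105 + 71))/(33121 - 34734) = (-44583 + 25*176)/(-1613) = (-44583 + 4400)*(-1/1613) = -40183*(-1/1613) = 40183/1613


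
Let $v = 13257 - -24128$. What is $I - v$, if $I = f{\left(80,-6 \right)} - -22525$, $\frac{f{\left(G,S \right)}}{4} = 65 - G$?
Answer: $-14920$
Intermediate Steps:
$f{\left(G,S \right)} = 260 - 4 G$ ($f{\left(G,S \right)} = 4 \left(65 - G\right) = 260 - 4 G$)
$v = 37385$ ($v = 13257 + 24128 = 37385$)
$I = 22465$ ($I = \left(260 - 320\right) - -22525 = \left(260 - 320\right) + 22525 = -60 + 22525 = 22465$)
$I - v = 22465 - 37385 = -14920$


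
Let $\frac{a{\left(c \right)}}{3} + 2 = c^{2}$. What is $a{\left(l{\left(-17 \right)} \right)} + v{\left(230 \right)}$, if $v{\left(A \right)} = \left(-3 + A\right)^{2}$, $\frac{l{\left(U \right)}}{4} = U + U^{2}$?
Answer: $3602755$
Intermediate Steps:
$l{\left(U \right)} = 4 U + 4 U^{2}$ ($l{\left(U \right)} = 4 \left(U + U^{2}\right) = 4 U + 4 U^{2}$)
$a{\left(c \right)} = -6 + 3 c^{2}$
$a{\left(l{\left(-17 \right)} \right)} + v{\left(230 \right)} = \left(-6 + 3 \left(4 \left(-17\right) \left(1 - 17\right)\right)^{2}\right) + \left(-3 + 230\right)^{2} = \left(-6 + 3 \left(4 \left(-17\right) \left(-16\right)\right)^{2}\right) + 227^{2} = \left(-6 + 3 \cdot 1088^{2}\right) + 51529 = \left(-6 + 3 \cdot 1183744\right) + 51529 = \left(-6 + 3551232\right) + 51529 = 3551226 + 51529 = 3602755$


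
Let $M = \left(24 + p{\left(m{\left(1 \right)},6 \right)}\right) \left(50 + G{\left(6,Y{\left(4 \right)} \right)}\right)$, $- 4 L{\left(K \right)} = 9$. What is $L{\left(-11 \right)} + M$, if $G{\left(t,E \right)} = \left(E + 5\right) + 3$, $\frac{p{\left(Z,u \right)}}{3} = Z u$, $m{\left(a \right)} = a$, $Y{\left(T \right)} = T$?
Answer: $\frac{10407}{4} \approx 2601.8$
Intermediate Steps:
$L{\left(K \right)} = - \frac{9}{4}$ ($L{\left(K \right)} = \left(- \frac{1}{4}\right) 9 = - \frac{9}{4}$)
$p{\left(Z,u \right)} = 3 Z u$
$G{\left(t,E \right)} = 8 + E$ ($G{\left(t,E \right)} = \left(5 + E\right) + 3 = 8 + E$)
$M = 2604$ ($M = \left(24 + 3 \cdot 1 \cdot 6\right) \left(50 + \left(8 + 4\right)\right) = \left(24 + 18\right) \left(50 + 12\right) = 42 \cdot 62 = 2604$)
$L{\left(-11 \right)} + M = - \frac{9}{4} + 2604 = \frac{10407}{4}$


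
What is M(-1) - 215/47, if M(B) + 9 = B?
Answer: -685/47 ≈ -14.574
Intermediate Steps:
M(B) = -9 + B
M(-1) - 215/47 = (-9 - 1) - 215/47 = -10 - 215/47 = -685/47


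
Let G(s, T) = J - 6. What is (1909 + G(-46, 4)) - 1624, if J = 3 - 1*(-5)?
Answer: 287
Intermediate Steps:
J = 8 (J = 3 + 5 = 8)
G(s, T) = 2 (G(s, T) = 8 - 6 = 2)
(1909 + G(-46, 4)) - 1624 = (1909 + 2) - 1624 = 1911 - 1624 = 287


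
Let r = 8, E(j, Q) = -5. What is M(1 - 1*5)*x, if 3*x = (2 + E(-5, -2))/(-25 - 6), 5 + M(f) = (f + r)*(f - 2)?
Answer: -29/31 ≈ -0.93548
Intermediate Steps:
M(f) = -5 + (-2 + f)*(8 + f) (M(f) = -5 + (f + 8)*(f - 2) = -5 + (8 + f)*(-2 + f) = -5 + (-2 + f)*(8 + f))
x = 1/31 (x = ((2 - 5)/(-25 - 6))/3 = (-3/(-31))/3 = (-3*(-1/31))/3 = (⅓)*(3/31) = 1/31 ≈ 0.032258)
M(1 - 1*5)*x = (-21 + (1 - 1*5)² + 6*(1 - 1*5))*(1/31) = (-21 + (1 - 5)² + 6*(1 - 5))*(1/31) = (-21 + (-4)² + 6*(-4))*(1/31) = (-21 + 16 - 24)*(1/31) = -29*1/31 = -29/31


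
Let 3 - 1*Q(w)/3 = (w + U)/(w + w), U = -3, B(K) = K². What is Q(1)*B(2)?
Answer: 48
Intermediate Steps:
Q(w) = 9 - 3*(-3 + w)/(2*w) (Q(w) = 9 - 3*(w - 3)/(w + w) = 9 - 3*(-3 + w)/(2*w))
Q(1)*B(2) = ((3/2)*(3 + 5*1)/1)*2² = ((3/2)*1*(3 + 5))*4 = ((3/2)*1*8)*4 = 12*4 = 48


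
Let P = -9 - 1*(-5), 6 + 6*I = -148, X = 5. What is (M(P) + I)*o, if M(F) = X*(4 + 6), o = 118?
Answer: 8614/3 ≈ 2871.3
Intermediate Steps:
I = -77/3 (I = -1 + (⅙)*(-148) = -1 - 74/3 = -77/3 ≈ -25.667)
P = -4 (P = -9 + 5 = -4)
M(F) = 50 (M(F) = 5*(4 + 6) = 5*10 = 50)
(M(P) + I)*o = (50 - 77/3)*118 = (73/3)*118 = 8614/3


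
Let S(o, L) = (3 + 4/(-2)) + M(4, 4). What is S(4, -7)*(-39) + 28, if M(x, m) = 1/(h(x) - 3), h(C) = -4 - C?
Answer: -82/11 ≈ -7.4545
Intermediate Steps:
M(x, m) = 1/(-7 - x) (M(x, m) = 1/((-4 - x) - 3) = 1/(-7 - x))
S(o, L) = 10/11 (S(o, L) = (3 + 4/(-2)) - 1/(7 + 4) = (3 + 4*(-1/2)) - 1/11 = (3 - 2) - 1*1/11 = 1 - 1/11 = 10/11)
S(4, -7)*(-39) + 28 = (10/11)*(-39) + 28 = -390/11 + 28 = -82/11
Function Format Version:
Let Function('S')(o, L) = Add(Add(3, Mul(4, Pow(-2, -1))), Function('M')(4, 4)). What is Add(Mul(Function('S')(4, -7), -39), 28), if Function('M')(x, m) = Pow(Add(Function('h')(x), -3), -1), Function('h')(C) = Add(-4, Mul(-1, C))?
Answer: Rational(-82, 11) ≈ -7.4545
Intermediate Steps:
Function('M')(x, m) = Pow(Add(-7, Mul(-1, x)), -1) (Function('M')(x, m) = Pow(Add(Add(-4, Mul(-1, x)), -3), -1) = Pow(Add(-7, Mul(-1, x)), -1))
Function('S')(o, L) = Rational(10, 11) (Function('S')(o, L) = Add(Add(3, Mul(4, Pow(-2, -1))), Mul(-1, Pow(Add(7, 4), -1))) = Add(Add(3, Mul(4, Rational(-1, 2))), Mul(-1, Pow(11, -1))) = Add(Add(3, -2), Mul(-1, Rational(1, 11))) = Add(1, Rational(-1, 11)) = Rational(10, 11))
Add(Mul(Function('S')(4, -7), -39), 28) = Add(Mul(Rational(10, 11), -39), 28) = Add(Rational(-390, 11), 28) = Rational(-82, 11)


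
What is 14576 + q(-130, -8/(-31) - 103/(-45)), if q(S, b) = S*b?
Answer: 3974326/279 ≈ 14245.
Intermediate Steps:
14576 + q(-130, -8/(-31) - 103/(-45)) = 14576 - 130*(-8/(-31) - 103/(-45)) = 14576 - 130*(-8*(-1/31) - 103*(-1/45)) = 14576 - 130*(8/31 + 103/45) = 14576 - 130*3553/1395 = 14576 - 92378/279 = 3974326/279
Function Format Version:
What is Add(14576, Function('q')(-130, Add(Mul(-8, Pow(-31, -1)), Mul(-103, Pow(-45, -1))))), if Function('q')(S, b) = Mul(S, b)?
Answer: Rational(3974326, 279) ≈ 14245.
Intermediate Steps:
Add(14576, Function('q')(-130, Add(Mul(-8, Pow(-31, -1)), Mul(-103, Pow(-45, -1))))) = Add(14576, Mul(-130, Add(Mul(-8, Pow(-31, -1)), Mul(-103, Pow(-45, -1))))) = Add(14576, Mul(-130, Add(Mul(-8, Rational(-1, 31)), Mul(-103, Rational(-1, 45))))) = Add(14576, Mul(-130, Add(Rational(8, 31), Rational(103, 45)))) = Add(14576, Mul(-130, Rational(3553, 1395))) = Add(14576, Rational(-92378, 279)) = Rational(3974326, 279)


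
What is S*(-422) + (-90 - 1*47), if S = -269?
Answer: 113381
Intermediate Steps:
S*(-422) + (-90 - 1*47) = -269*(-422) + (-90 - 1*47) = 113518 + (-90 - 47) = 113518 - 137 = 113381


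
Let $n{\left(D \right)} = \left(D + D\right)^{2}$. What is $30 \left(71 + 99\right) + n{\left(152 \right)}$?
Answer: $97516$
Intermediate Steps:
$n{\left(D \right)} = 4 D^{2}$ ($n{\left(D \right)} = \left(2 D\right)^{2} = 4 D^{2}$)
$30 \left(71 + 99\right) + n{\left(152 \right)} = 30 \left(71 + 99\right) + 4 \cdot 152^{2} = 30 \cdot 170 + 4 \cdot 23104 = 5100 + 92416 = 97516$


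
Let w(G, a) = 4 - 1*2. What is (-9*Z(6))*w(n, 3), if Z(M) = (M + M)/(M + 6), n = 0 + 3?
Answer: -18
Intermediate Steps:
n = 3
w(G, a) = 2 (w(G, a) = 4 - 2 = 2)
Z(M) = 2*M/(6 + M) (Z(M) = (2*M)/(6 + M) = 2*M/(6 + M))
(-9*Z(6))*w(n, 3) = -18*6/(6 + 6)*2 = -18*6/12*2 = -9*1*2 = -9*2 = -18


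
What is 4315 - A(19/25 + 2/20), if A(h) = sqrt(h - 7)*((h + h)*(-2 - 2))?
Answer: 4315 + 86*I*sqrt(614)/125 ≈ 4315.0 + 17.048*I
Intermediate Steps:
A(h) = -8*h*sqrt(-7 + h) (A(h) = sqrt(-7 + h)*((2*h)*(-4)) = sqrt(-7 + h)*(-8*h) = -8*h*sqrt(-7 + h))
4315 - A(19/25 + 2/20) = 4315 - (-8)*(19/25 + 2/20)*sqrt(-7 + (19/25 + 2/20)) = 4315 - (-8)*(19*(1/25) + 2*(1/20))*sqrt(-7 + (19*(1/25) + 2*(1/20))) = 4315 - (-8)*(19/25 + 1/10)*sqrt(-7 + (19/25 + 1/10)) = 4315 - (-8)*43*sqrt(-7 + 43/50)/50 = 4315 - (-8)*43*sqrt(-307/50)/50 = 4315 - (-8)*43*I*sqrt(614)/10/50 = 4315 - (-86)*I*sqrt(614)/125 = 4315 + 86*I*sqrt(614)/125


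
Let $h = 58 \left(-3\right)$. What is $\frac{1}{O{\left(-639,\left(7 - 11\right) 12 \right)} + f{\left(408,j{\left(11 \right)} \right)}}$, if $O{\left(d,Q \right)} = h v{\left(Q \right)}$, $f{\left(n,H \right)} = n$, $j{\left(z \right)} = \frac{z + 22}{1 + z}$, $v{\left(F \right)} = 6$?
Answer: $- \frac{1}{636} \approx -0.0015723$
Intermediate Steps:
$h = -174$
$j{\left(z \right)} = \frac{22 + z}{1 + z}$
$O{\left(d,Q \right)} = -1044$ ($O{\left(d,Q \right)} = \left(-174\right) 6 = -1044$)
$\frac{1}{O{\left(-639,\left(7 - 11\right) 12 \right)} + f{\left(408,j{\left(11 \right)} \right)}} = \frac{1}{-1044 + 408} = \frac{1}{-636} = - \frac{1}{636}$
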